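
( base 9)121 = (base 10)100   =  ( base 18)5a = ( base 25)40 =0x64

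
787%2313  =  787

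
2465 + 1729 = 4194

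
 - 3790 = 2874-6664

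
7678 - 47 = 7631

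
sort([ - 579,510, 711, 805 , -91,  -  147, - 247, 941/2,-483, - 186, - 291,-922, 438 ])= [ -922, - 579,-483,  -  291 , - 247,- 186, - 147,-91,438,941/2,  510,711, 805] 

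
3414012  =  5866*582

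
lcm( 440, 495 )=3960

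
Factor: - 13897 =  - 13^1*1069^1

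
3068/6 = 511 + 1/3 = 511.33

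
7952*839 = 6671728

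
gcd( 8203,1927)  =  1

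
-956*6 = -5736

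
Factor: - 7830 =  - 2^1*3^3*5^1*29^1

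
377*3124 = 1177748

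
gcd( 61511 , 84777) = 1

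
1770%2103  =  1770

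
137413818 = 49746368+87667450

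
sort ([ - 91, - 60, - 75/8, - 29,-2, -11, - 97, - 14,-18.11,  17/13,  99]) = [ - 97, - 91, -60, - 29, - 18.11 , - 14, - 11, - 75/8, - 2,17/13 , 99]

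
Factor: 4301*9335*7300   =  293093795500 = 2^2*5^3*11^1 * 17^1*23^1 * 73^1*1867^1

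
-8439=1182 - 9621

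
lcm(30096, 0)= 0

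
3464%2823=641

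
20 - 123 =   -  103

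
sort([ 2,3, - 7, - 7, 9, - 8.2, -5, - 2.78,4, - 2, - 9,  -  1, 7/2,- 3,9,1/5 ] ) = [ - 9, - 8.2,-7 , - 7, - 5, - 3, - 2.78, - 2, - 1, 1/5, 2, 3,  7/2,4, 9,9 ]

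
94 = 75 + 19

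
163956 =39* 4204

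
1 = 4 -3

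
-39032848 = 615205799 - 654238647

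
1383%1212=171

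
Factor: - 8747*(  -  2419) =21158993 = 41^1*59^1 * 8747^1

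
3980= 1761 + 2219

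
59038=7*8434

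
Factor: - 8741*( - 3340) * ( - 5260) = -2^4*5^2*167^1 * 263^1*8741^1 = - 153565384400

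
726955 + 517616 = 1244571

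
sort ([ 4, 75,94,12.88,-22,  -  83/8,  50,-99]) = [ - 99, -22, - 83/8, 4, 12.88, 50, 75,  94] 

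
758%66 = 32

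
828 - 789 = 39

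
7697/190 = 7697/190 = 40.51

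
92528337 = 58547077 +33981260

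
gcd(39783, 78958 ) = 1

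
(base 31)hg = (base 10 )543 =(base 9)663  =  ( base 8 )1037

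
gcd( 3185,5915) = 455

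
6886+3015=9901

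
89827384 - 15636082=74191302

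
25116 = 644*39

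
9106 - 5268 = 3838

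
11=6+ 5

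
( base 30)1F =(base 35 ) 1A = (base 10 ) 45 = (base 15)30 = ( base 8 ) 55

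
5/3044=5/3044 = 0.00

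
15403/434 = 35 + 213/434 = 35.49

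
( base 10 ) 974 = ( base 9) 1302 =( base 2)1111001110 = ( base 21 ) 248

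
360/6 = 60 = 60.00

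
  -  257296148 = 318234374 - 575530522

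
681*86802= 59112162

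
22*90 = 1980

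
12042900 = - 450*( - 26762) 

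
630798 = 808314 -177516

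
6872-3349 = 3523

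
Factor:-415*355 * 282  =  -2^1*3^1*5^2*47^1*71^1*83^1 = - 41545650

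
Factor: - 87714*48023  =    -  4212289422 = - 2^1 * 3^2*11^1*443^1* 48023^1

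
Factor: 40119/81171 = 43/87 = 3^(  -  1)*29^( - 1)*43^1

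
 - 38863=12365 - 51228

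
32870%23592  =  9278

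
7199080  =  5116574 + 2082506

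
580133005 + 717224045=1297357050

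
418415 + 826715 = 1245130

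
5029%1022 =941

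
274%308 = 274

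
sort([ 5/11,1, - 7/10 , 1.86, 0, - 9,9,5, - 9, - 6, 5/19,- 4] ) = [ - 9, - 9, - 6,- 4,-7/10,0,5/19 , 5/11, 1 , 1.86 , 5, 9] 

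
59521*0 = 0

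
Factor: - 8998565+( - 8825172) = - 17823737 = - 1303^1*13679^1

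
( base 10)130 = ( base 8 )202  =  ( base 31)46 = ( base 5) 1010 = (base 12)aa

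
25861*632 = 16344152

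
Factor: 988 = 2^2*13^1*19^1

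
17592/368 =47 +37/46 = 47.80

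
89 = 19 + 70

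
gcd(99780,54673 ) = 1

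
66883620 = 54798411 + 12085209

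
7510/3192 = 2+563/1596 =2.35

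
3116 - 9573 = - 6457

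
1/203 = 1/203  =  0.00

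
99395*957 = 95121015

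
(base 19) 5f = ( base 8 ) 156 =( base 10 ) 110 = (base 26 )46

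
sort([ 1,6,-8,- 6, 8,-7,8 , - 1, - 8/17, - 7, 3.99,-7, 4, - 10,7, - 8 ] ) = [ - 10, - 8 ,-8,-7,- 7, - 7,-6,-1,-8/17,  1, 3.99 , 4,6,7,8,8]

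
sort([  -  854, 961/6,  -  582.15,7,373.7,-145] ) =[ - 854, - 582.15, - 145,7,961/6,373.7] 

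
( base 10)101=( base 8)145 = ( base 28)3h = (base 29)3e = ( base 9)122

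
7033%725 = 508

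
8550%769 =91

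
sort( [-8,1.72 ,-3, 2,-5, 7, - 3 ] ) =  [-8, -5, - 3, - 3, 1.72,  2, 7 ]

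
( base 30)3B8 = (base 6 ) 22022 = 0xbde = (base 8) 5736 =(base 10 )3038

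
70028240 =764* 91660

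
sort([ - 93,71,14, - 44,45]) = [ - 93,- 44 , 14,45, 71 ]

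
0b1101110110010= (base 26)aci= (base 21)G1D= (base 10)7090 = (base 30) 7qa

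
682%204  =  70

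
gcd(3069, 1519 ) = 31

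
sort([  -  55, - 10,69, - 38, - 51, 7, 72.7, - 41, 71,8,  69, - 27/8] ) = [-55, - 51, - 41,-38, - 10, - 27/8, 7, 8,69, 69,71, 72.7]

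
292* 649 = 189508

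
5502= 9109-3607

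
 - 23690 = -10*2369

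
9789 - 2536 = 7253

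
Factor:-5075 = -5^2*7^1*29^1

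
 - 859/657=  - 2 + 455/657 = - 1.31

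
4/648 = 1/162=   0.01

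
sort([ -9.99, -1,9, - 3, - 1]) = [ - 9.99, - 3,-1, - 1, 9]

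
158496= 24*6604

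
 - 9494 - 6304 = -15798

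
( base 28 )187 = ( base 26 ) 1D1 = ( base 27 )1ag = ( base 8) 1767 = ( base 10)1015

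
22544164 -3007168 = 19536996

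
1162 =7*166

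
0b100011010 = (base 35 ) 82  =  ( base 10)282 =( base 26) AM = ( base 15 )13C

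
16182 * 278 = 4498596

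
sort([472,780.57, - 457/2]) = [ - 457/2  ,  472,780.57 ] 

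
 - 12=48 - 60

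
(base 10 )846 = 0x34E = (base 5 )11341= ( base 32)QE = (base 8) 1516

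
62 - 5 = 57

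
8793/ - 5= - 8793/5 = - 1758.60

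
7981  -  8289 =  - 308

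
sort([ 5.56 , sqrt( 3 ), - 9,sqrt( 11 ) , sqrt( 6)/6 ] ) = [ - 9,sqrt( 6) /6,sqrt(3),sqrt( 11) , 5.56] 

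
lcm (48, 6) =48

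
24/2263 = 24/2263 = 0.01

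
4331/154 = 28 + 19/154 = 28.12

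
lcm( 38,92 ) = 1748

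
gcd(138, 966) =138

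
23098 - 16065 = 7033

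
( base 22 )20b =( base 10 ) 979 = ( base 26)1bh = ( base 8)1723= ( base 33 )tm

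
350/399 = 50/57 =0.88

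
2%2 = 0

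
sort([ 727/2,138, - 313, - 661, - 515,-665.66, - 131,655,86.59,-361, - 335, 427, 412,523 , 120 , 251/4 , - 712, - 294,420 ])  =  [-712, - 665.66, - 661, - 515, - 361,-335 , - 313 , - 294, - 131,251/4,86.59,120,138, 727/2,412,420  ,  427,523,655] 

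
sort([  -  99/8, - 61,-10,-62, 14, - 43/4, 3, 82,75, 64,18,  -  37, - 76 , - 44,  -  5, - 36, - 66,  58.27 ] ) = [-76,-66, - 62,  -  61, - 44, - 37, - 36,  -  99/8,-43/4, - 10, - 5, 3, 14, 18, 58.27, 64, 75 , 82] 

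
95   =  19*5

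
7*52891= 370237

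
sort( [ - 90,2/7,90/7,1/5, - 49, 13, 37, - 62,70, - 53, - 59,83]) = [ - 90, - 62,-59, - 53 , - 49, 1/5, 2/7,90/7, 13, 37,70,  83 ]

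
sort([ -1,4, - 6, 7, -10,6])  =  [ - 10, - 6,-1,  4,6,7]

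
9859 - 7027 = 2832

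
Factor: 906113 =13^1*47^1*1483^1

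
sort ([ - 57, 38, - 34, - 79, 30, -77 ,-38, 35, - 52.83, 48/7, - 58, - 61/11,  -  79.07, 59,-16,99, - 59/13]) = [ - 79.07, -79,  -  77, -58, - 57, - 52.83, - 38,  -  34, - 16, -61/11, -59/13, 48/7, 30, 35, 38, 59, 99]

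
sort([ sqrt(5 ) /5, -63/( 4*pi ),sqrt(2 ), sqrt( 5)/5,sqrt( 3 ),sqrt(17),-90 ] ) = [ - 90, - 63/ (4*pi) , sqrt( 5 ) /5, sqrt(5 ) /5,sqrt(2), sqrt (3 ),sqrt(17 )] 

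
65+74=139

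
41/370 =41/370 = 0.11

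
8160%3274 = 1612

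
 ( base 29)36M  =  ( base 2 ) 101010011111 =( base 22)5DD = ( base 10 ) 2719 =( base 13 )1312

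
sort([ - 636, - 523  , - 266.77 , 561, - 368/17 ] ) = [ - 636, - 523, - 266.77, - 368/17, 561] 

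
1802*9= 16218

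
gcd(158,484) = 2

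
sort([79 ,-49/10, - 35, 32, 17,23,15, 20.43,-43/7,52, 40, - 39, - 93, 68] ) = [ -93,- 39,  -  35,-43/7, - 49/10, 15,17, 20.43 , 23, 32, 40,  52, 68, 79]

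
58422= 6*9737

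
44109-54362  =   - 10253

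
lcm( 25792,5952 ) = 77376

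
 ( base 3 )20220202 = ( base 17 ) 107A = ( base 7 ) 20462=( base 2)1001110110010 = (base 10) 5042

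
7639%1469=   294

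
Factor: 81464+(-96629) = -15165= - 3^2*5^1*337^1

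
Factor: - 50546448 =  - 2^4*3^2*173^1 * 2029^1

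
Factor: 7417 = 7417^1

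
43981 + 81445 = 125426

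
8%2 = 0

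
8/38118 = 4/19059 = 0.00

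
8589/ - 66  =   - 2863/22 = - 130.14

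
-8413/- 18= 467 + 7/18 = 467.39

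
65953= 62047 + 3906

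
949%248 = 205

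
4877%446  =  417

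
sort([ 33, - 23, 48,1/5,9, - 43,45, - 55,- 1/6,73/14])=[ - 55, - 43,-23, - 1/6,1/5,73/14,9,33,45,48]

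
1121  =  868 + 253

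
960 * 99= 95040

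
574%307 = 267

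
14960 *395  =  5909200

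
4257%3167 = 1090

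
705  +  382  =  1087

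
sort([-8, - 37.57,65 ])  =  [ - 37.57,  -  8,65] 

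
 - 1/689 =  - 1 +688/689 = -0.00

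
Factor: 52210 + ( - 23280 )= 2^1*5^1*11^1*263^1=28930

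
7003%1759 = 1726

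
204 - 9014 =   -  8810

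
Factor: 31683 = 3^1* 59^1*179^1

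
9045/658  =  9045/658 = 13.75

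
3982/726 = 5 +16/33= 5.48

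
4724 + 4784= 9508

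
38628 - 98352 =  - 59724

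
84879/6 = 14146 + 1/2=14146.50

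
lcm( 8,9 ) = 72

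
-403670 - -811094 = 407424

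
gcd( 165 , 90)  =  15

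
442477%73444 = 1813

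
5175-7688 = - 2513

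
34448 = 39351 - 4903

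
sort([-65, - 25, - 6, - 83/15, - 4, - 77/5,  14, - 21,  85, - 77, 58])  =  [ - 77, -65, - 25, - 21,-77/5 , -6, - 83/15, - 4, 14,58, 85] 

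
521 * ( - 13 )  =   - 6773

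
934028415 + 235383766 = 1169412181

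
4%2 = 0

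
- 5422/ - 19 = 285 + 7/19 = 285.37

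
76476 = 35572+40904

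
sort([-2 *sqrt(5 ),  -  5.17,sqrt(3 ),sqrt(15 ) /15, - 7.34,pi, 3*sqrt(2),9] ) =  [ - 7.34, - 5.17, - 2*sqrt(5 ) , sqrt ( 15 ) /15, sqrt(3),pi,3*sqrt(2 ),9]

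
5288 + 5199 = 10487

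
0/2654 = 0 = 0.00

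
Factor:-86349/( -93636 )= 2^( - 2)*3^( - 3)*17^( - 2 )*107^1*269^1 = 28783/31212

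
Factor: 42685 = 5^1 * 8537^1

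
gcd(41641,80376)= 1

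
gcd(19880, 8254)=2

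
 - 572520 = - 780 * 734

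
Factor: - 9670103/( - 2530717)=7^( - 1)*361531^ ( - 1 )*9670103^1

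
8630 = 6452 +2178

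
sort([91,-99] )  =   [ - 99, 91]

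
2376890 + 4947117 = 7324007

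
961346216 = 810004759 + 151341457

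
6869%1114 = 185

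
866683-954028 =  - 87345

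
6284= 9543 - 3259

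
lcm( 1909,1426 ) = 118358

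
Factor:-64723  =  -59^1 *1097^1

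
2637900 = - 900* ( - 2931)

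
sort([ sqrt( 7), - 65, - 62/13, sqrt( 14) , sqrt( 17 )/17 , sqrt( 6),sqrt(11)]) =[ -65, - 62/13, sqrt (17)/17, sqrt(6),sqrt( 7 ),  sqrt( 11), sqrt( 14 )]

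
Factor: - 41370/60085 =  - 2^1* 3^1*7^1*61^ (  -  1 )  =  -  42/61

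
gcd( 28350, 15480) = 90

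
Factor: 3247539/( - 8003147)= - 3^1 *89^(-1)*547^1*1979^1 * 89923^( - 1)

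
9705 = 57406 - 47701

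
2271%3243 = 2271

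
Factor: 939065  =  5^1*293^1*641^1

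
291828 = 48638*6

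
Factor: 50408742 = 2^1*3^1*8401457^1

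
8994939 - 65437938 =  - 56442999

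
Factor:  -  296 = -2^3*37^1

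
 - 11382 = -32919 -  - 21537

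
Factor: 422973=3^2*46997^1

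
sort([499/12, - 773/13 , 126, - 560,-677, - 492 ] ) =[-677, - 560, - 492 , - 773/13, 499/12 , 126] 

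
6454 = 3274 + 3180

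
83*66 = 5478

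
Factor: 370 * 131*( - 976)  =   - 47306720 = - 2^5*5^1* 37^1*61^1 *131^1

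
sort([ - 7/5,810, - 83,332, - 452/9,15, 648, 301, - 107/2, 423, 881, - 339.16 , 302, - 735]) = [ - 735,  -  339.16, - 83, - 107/2, - 452/9, - 7/5, 15, 301,  302, 332, 423, 648,810, 881 ]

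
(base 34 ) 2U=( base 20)4I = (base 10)98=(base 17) 5d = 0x62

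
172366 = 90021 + 82345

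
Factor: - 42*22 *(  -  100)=92400 = 2^4*3^1*5^2*7^1*11^1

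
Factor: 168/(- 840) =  - 5^( - 1)= - 1/5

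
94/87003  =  94/87003=0.00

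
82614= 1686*49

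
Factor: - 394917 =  - 3^1*131639^1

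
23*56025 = 1288575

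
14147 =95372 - 81225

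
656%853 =656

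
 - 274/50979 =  - 1 + 50705/50979 = - 0.01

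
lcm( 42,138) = 966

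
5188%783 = 490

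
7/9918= 7/9918 = 0.00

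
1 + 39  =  40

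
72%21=9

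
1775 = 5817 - 4042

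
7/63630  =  1/9090= 0.00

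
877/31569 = 877/31569  =  0.03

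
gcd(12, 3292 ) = 4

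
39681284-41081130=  - 1399846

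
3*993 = 2979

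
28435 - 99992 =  - 71557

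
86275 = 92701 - 6426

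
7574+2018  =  9592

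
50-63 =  - 13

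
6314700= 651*9700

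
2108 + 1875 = 3983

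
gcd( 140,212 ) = 4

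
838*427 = 357826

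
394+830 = 1224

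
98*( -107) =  - 10486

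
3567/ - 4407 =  - 1189/1469= -0.81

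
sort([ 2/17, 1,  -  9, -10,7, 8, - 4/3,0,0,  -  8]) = [ - 10, - 9, - 8, - 4/3, 0, 0,2/17 , 1,7,8]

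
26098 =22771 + 3327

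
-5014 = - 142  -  4872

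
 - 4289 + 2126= -2163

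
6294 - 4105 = 2189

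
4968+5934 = 10902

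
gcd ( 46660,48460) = 20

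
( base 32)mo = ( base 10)728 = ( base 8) 1330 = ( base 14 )3A0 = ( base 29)p3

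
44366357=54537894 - 10171537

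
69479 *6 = 416874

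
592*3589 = 2124688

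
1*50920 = 50920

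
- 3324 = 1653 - 4977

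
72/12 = 6 = 6.00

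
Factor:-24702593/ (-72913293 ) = 3^(- 2)*41^( - 1)*103^1*197597^(-1 )*239831^1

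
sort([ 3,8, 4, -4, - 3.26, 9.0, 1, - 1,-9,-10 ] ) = [ - 10, - 9, - 4, - 3.26,-1,1, 3  ,  4,8, 9.0 ]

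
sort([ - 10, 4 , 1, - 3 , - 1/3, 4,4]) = [ - 10,- 3, - 1/3,1,4,4,4 ]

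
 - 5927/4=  - 1482 + 1/4 = - 1481.75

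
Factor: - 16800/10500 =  - 2^3 * 5^( - 1 ) =- 8/5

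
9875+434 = 10309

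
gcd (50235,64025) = 985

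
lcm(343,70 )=3430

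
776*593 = 460168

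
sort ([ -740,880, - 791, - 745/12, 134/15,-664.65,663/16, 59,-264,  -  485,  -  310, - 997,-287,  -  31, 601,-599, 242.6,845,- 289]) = [ - 997, - 791,  -  740, - 664.65, - 599, - 485,  -  310,  -  289,  -  287,-264, - 745/12  , - 31, 134/15, 663/16, 59,242.6, 601, 845,880]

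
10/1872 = 5/936= 0.01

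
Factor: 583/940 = 2^( - 2)*5^ ( - 1)*11^1 * 47^( - 1 )*53^1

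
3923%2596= 1327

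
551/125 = 551/125 =4.41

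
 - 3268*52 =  - 169936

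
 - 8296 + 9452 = 1156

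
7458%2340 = 438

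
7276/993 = 7276/993 = 7.33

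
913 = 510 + 403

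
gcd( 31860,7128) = 108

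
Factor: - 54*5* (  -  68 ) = 2^3* 3^3 * 5^1*17^1 = 18360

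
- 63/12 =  -6 + 3/4 = - 5.25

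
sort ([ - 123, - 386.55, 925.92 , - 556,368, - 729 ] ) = [-729,-556, - 386.55 , - 123,  368, 925.92]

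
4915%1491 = 442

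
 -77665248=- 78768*986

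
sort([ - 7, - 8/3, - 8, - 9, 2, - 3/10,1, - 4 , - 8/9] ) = [-9, - 8, - 7 ,-4,-8/3,-8/9,  -  3/10,1,2 ] 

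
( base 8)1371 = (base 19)221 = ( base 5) 11021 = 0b1011111001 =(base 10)761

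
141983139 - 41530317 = 100452822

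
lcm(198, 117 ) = 2574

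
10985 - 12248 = -1263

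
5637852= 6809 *828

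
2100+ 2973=5073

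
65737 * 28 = 1840636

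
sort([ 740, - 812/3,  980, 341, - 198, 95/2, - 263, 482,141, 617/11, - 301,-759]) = [ - 759 , -301 , - 812/3,-263, - 198, 95/2,617/11, 141, 341, 482, 740, 980]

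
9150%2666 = 1152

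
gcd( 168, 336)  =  168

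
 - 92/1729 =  - 92/1729 =-0.05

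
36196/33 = 36196/33 = 1096.85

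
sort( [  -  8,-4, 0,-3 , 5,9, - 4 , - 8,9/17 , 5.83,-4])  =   [-8, - 8, - 4, - 4, - 4, - 3,0,9/17,5,5.83,9]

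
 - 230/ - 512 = 115/256 = 0.45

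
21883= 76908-55025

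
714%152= 106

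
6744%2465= 1814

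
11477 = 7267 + 4210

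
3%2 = 1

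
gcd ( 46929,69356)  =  1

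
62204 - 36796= 25408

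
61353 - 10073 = 51280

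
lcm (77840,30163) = 2413040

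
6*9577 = 57462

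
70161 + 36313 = 106474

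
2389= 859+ 1530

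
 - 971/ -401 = 2+169/401 = 2.42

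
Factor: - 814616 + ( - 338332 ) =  - 1152948  =  - 2^2*3^1 * 96079^1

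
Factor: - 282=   - 2^1*3^1*47^1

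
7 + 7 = 14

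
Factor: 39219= 3^1*17^1*769^1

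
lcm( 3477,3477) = 3477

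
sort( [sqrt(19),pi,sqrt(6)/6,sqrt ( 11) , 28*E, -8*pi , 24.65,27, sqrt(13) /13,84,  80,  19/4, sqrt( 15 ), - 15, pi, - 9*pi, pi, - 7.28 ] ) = [ - 9*pi  ,- 8*pi, - 15,-7.28,sqrt(13)/13, sqrt(6)/6, pi,pi, pi , sqrt(11 ), sqrt(15), sqrt(19),19/4,24.65,27,28*E , 80,  84]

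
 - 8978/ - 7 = 8978/7 = 1282.57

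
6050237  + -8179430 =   -  2129193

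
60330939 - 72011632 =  - 11680693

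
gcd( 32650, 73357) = 1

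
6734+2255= 8989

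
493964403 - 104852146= 389112257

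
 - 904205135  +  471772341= - 432432794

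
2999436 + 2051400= 5050836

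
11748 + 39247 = 50995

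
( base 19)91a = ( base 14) 12A2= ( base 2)110011001110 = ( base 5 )101103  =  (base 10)3278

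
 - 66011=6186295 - 6252306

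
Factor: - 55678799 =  - 11^1*131^1*38639^1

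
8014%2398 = 820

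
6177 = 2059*3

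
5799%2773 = 253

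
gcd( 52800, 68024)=88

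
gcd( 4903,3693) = 1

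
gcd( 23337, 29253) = 3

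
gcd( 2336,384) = 32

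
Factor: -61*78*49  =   - 2^1*3^1*7^2*13^1 * 61^1  =  - 233142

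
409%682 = 409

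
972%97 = 2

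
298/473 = 298/473 = 0.63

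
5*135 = 675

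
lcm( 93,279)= 279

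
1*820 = 820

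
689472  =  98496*7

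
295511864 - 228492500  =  67019364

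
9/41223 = 3/13741 =0.00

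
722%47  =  17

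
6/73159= 6/73159=0.00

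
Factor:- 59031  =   - 3^2*7^1*937^1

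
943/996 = 943/996= 0.95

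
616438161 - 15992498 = 600445663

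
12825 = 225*57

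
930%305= 15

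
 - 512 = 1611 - 2123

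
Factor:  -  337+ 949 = 612=2^2*3^2*17^1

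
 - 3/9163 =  - 3/9163 = -  0.00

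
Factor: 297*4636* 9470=13039167240 = 2^3 * 3^3*5^1*11^1* 19^1 * 61^1*947^1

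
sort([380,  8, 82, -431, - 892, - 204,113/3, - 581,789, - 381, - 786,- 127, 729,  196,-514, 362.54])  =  [  -  892, - 786, -581 , - 514, - 431, - 381,-204,  -  127,8 , 113/3,  82,196, 362.54,380,729,  789 ]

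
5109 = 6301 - 1192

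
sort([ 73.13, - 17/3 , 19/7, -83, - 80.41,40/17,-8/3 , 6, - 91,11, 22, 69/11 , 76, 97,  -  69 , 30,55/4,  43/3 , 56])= [ - 91, - 83, - 80.41, - 69, - 17/3, - 8/3,  40/17, 19/7,6,69/11,11,55/4, 43/3,22, 30,56, 73.13,  76,97 ]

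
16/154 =8/77 =0.10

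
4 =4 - 0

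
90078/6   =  15013  =  15013.00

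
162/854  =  81/427  =  0.19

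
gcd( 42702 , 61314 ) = 66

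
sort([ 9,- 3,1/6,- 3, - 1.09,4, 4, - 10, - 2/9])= [ - 10, - 3, - 3,  -  1.09, -2/9,  1/6, 4,4, 9]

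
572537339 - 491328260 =81209079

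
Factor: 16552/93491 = 2^3 * 2069^1*93491^( - 1 )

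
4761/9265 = 4761/9265   =  0.51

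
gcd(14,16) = 2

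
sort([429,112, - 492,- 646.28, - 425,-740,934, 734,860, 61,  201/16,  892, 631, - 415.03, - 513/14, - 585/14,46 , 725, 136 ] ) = [ - 740, - 646.28, - 492 , - 425, - 415.03,-585/14,- 513/14,201/16,  46, 61,  112, 136,429, 631, 725, 734, 860,892,  934 ] 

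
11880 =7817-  - 4063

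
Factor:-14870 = - 2^1* 5^1*1487^1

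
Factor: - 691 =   -  691^1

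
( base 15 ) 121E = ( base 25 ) 644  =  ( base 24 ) 6ge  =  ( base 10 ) 3854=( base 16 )F0E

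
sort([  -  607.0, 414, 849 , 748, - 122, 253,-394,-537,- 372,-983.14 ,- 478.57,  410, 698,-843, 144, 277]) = [-983.14, - 843,-607.0,-537, - 478.57,-394 , - 372 , - 122,144, 253, 277, 410, 414,698, 748, 849]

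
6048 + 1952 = 8000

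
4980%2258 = 464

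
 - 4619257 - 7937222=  - 12556479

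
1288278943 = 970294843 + 317984100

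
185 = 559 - 374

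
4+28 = 32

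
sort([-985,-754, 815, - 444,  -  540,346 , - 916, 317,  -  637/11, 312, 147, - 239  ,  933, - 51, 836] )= [ - 985, - 916, - 754, - 540, - 444,-239, - 637/11, - 51, 147, 312, 317 , 346, 815, 836,933]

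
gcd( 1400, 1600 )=200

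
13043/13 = 13043/13 = 1003.31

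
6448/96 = 403/6 = 67.17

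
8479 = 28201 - 19722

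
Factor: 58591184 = 2^4*3661949^1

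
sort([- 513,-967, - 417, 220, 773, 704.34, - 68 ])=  [-967, -513 , - 417, - 68, 220, 704.34,773 ] 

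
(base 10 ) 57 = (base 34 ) 1N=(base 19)30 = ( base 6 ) 133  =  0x39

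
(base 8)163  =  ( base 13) 8B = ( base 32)3j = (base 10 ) 115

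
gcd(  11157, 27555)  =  3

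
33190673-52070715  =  -18880042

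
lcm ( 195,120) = 1560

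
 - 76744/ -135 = 568 + 64/135 = 568.47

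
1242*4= 4968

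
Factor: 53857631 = 53857631^1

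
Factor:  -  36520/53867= - 2^3*5^1*59^(-1 ) = - 40/59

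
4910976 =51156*96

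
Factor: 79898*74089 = 5919562922=2^1*7^1*13^1 * 43^1*439^1*1723^1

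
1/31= 1/31 = 0.03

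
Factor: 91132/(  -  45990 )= - 2^1*3^( - 2) * 5^(  -  1 ) * 7^( - 1)*73^ ( - 1 )*22783^1 =- 45566/22995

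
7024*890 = 6251360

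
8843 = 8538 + 305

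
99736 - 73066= 26670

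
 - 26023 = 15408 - 41431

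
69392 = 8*8674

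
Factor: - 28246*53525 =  - 1511867150 = - 2^1*5^2 *29^1*487^1*2141^1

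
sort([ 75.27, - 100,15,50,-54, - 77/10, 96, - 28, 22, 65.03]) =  [-100, - 54,  -  28,-77/10,  15,22, 50, 65.03, 75.27, 96]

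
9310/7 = 1330 = 1330.00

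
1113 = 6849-5736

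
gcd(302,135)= 1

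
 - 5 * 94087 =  - 470435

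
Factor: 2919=3^1 * 7^1*139^1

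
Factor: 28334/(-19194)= -3^(-1)*7^ ( - 1)*31^1 = - 31/21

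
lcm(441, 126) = 882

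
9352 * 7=65464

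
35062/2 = 17531 = 17531.00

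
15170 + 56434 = 71604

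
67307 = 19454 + 47853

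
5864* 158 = 926512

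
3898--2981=6879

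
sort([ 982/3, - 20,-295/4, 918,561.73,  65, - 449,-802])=[-802, - 449,-295/4,-20, 65, 982/3, 561.73,918]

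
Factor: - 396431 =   -  7^1* 56633^1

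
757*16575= 12547275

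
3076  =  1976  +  1100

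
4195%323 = 319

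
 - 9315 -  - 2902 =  - 6413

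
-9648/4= - 2412 = -2412.00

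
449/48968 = 449/48968= 0.01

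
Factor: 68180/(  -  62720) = - 2^( - 6 )*7^( - 1) * 487^1= -  487/448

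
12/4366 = 6/2183 = 0.00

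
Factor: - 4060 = - 2^2 * 5^1 * 7^1 * 29^1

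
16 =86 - 70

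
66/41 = 1 + 25/41=1.61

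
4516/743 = 4516/743 = 6.08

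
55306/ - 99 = -55306/99=- 558.65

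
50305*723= 36370515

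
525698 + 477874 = 1003572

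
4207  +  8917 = 13124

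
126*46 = 5796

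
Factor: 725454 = 2^1*3^2 * 41^1*983^1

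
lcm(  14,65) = 910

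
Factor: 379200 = 2^6*3^1*5^2*79^1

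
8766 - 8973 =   -  207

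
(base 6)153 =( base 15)49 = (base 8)105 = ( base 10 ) 69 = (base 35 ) 1Y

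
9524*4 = 38096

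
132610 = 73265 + 59345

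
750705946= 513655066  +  237050880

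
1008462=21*48022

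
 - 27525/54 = - 510 +5/18 = - 509.72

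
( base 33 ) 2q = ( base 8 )134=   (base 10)92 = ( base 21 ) 48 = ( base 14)68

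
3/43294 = 3/43294=0.00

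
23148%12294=10854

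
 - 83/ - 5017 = 83/5017 = 0.02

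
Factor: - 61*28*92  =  -157136 = - 2^4*7^1*23^1 * 61^1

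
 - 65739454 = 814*(-80761 ) 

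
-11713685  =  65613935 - 77327620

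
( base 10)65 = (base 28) 29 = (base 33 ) 1W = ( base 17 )3E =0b1000001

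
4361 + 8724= 13085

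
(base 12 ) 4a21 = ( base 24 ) ED1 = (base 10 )8377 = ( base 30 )997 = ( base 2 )10000010111001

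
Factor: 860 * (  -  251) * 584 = -126062240 = -  2^5* 5^1 * 43^1*73^1 * 251^1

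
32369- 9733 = 22636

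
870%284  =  18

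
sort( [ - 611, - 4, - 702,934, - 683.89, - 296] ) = [ - 702, - 683.89, - 611, - 296, - 4,  934 ] 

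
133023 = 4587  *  29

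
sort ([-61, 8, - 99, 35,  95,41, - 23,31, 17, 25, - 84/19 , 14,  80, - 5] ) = [ - 99,  -  61, - 23 , - 5, - 84/19,8, 14, 17,25,31, 35 , 41, 80, 95]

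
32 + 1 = 33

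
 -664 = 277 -941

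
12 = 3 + 9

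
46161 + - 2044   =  44117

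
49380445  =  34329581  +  15050864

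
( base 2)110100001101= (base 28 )479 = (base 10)3341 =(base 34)2U9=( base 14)1309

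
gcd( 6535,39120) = 5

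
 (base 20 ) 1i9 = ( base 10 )769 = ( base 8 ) 1401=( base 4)30001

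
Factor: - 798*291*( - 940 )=2^3*3^2*5^1 * 7^1*19^1 *47^1*97^1=218284920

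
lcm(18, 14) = 126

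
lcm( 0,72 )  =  0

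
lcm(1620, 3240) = 3240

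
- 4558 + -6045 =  - 10603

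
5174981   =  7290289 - 2115308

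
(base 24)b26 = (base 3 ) 22202200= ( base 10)6390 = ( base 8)14366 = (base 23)C1J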